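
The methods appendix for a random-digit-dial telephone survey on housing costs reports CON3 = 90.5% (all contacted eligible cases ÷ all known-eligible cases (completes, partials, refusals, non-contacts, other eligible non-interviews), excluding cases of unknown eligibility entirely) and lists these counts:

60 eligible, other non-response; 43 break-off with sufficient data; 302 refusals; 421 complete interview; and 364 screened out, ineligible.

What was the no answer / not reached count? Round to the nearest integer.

87

Num = 421 + 43 + 302 + 60 = 826
CON3 = 826 / D = 0.905
D = 826 / 0.905 = 912.7
Rest of base = 826
no answer / not reached = 912.7 − 826 ≈ 87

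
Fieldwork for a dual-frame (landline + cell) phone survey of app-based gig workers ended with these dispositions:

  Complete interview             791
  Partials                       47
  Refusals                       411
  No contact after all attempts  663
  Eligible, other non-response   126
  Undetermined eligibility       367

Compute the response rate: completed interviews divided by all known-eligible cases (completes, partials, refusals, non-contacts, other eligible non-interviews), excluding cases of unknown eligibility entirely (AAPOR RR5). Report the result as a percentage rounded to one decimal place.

Top: 791
Denom: 791 + 47 + 411 + 663 + 126 = 2038
RR5 = 791 / 2038 = 0.3881

38.8%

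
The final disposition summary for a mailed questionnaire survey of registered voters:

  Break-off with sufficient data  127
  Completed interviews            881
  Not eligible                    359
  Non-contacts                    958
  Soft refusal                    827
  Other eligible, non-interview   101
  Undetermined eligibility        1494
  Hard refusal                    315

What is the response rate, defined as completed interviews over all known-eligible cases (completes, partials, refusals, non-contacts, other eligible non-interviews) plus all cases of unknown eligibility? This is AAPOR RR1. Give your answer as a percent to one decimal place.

Declined to participate = 315 + 827 = 1142
Num → 881
Base → 881 + 127 + 1142 + 958 + 101 + 1494 = 4703
RR1 = 881 / 4703 = 0.1873

18.7%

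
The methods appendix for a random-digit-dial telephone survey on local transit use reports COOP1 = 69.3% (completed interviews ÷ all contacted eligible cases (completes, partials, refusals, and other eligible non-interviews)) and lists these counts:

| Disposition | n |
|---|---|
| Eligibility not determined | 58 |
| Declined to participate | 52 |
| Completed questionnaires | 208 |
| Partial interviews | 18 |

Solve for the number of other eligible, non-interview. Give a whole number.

22

COOP1 = 208 / D = 0.693
D = 208 / 0.693 = 300.1
Other denominator terms total 278
other eligible, non-interview = 300.1 − 278 ≈ 22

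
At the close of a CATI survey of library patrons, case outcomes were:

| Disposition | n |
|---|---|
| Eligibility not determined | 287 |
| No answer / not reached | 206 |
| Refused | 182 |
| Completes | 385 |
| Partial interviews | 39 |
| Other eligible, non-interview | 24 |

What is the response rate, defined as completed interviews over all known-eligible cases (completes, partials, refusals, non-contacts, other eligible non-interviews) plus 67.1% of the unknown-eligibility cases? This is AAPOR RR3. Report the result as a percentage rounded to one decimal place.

Top → 385
Eligible (known) → 385 + 39 + 182 + 206 + 24 = 836
e × U → 0.6710 × 287 = 192.58
Base → 836 + 192.58 = 1028.58
RR3 = 385 / 1028.58 = 0.3743

37.4%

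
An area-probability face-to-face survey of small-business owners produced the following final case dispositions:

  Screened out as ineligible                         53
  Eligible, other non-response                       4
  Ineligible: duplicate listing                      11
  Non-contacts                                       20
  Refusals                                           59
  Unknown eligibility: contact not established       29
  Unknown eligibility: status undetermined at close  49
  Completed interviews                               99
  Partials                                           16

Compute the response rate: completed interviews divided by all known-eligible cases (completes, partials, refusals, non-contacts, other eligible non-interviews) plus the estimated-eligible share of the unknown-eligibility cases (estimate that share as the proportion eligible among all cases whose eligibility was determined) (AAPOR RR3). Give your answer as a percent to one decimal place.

Unknown eligibility = 29 + 49 = 78
Screened out, ineligible = 53 + 11 = 64
Numerator → 99
Eligible (known) → 99 + 16 + 59 + 20 + 4 = 198
e = 198 / (198 + 64) = 198 / 262 = 0.7557
Eligible share of unknowns → 0.7557 × 78 = 58.94
Base → 198 + 58.94 = 256.94
RR3 = 99 / 256.94 = 0.3853

38.5%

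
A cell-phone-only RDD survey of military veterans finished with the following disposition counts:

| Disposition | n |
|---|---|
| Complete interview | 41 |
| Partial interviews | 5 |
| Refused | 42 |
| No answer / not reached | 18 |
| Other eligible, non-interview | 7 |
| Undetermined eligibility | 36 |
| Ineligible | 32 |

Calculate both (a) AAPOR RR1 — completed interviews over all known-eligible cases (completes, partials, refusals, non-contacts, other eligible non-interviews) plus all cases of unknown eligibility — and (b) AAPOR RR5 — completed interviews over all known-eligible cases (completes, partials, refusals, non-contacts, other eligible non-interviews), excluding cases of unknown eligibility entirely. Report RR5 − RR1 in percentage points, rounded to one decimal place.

8.8

Numerator = 41
Denominator = 41 + 5 + 42 + 18 + 7 + 36 = 149
RR1 = 41 / 149 = 0.2752
Denominator = 41 + 5 + 42 + 18 + 7 = 113
RR5 = 41 / 113 = 0.3628
Difference = 36.28 − 27.52 = 8.76 percentage points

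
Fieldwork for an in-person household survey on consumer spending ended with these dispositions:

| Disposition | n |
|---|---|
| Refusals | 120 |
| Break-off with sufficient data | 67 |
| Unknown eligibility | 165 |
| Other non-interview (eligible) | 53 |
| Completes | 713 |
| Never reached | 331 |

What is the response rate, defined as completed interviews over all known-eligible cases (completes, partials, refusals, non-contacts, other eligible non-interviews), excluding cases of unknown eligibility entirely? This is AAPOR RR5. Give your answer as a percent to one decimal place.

55.5%

Num = 713
Denominator = 713 + 67 + 120 + 331 + 53 = 1284
RR5 = 713 / 1284 = 0.5553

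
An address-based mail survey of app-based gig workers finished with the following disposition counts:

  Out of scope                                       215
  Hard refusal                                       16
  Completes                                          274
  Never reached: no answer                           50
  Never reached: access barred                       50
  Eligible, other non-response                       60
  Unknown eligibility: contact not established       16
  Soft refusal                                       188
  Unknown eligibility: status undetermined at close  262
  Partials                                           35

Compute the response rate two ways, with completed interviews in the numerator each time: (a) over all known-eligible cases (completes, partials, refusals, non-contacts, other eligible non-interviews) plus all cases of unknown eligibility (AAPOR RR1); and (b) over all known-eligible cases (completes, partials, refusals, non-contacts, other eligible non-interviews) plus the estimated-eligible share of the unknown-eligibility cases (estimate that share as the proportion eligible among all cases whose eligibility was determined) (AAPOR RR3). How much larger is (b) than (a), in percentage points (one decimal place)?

2.2

Declined to participate = 16 + 188 = 204
Never reached = 50 + 50 = 100
Eligibility not determined = 16 + 262 = 278
Num → 274
Denom → 274 + 35 + 204 + 100 + 60 + 278 = 951
RR1 = 274 / 951 = 0.2881
Eligible (known) → 274 + 35 + 204 + 100 + 60 = 673
e = 673 / (673 + 215) = 673 / 888 = 0.7579
Eligible share of unknowns → 0.7579 × 278 = 210.70
Denom → 673 + 210.70 = 883.70
RR3 = 274 / 883.70 = 0.3101
Difference = 31.01 − 28.81 = 2.20 percentage points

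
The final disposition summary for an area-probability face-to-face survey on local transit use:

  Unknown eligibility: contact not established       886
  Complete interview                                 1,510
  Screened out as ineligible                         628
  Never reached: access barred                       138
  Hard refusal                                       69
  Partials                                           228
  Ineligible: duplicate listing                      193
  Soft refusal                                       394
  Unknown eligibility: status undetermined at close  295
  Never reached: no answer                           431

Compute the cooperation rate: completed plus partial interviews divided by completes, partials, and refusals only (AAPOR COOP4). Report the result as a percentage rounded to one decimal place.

Refusals = 69 + 394 = 463
No answer / not reached = 431 + 138 = 569
Undetermined eligibility = 886 + 295 = 1181
Screened out, ineligible = 628 + 193 = 821
Numerator = 1510 + 228 = 1738
Base = 1510 + 228 + 463 = 2201
COOP4 = 1738 / 2201 = 0.7896

79.0%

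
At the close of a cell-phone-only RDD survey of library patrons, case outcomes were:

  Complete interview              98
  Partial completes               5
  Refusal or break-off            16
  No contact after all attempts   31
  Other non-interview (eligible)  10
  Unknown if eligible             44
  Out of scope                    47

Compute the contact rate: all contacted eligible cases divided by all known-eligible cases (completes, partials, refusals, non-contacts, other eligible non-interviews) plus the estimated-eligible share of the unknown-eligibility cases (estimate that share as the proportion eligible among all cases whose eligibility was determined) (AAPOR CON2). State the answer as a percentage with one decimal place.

66.5%

Top → 98 + 5 + 16 + 10 = 129
Known eligible → 98 + 5 + 16 + 31 + 10 = 160
e = 160 / (160 + 47) = 160 / 207 = 0.7729
Estimated eligible among unknowns → 0.7729 × 44 = 34.01
Denom → 160 + 34.01 = 194.01
CON2 = 129 / 194.01 = 0.6649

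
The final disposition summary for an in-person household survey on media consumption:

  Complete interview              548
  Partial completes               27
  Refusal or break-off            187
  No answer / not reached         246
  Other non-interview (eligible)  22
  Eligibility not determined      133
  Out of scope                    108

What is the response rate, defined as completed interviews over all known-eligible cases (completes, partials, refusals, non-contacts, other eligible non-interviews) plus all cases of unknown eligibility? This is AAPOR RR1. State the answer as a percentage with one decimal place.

47.1%

Top = 548
Base = 548 + 27 + 187 + 246 + 22 + 133 = 1163
RR1 = 548 / 1163 = 0.4712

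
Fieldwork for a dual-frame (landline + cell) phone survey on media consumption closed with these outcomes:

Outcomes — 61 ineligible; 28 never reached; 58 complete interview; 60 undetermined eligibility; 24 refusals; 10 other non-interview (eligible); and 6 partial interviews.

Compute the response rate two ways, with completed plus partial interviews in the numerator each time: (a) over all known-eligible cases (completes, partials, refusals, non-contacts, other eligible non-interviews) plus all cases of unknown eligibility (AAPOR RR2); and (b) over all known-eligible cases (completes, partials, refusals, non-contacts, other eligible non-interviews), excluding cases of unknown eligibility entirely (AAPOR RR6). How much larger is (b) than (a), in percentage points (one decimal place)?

Numerator: 58 + 6 = 64
Denominator: 58 + 6 + 24 + 28 + 10 + 60 = 186
RR2 = 64 / 186 = 0.3441
Denominator: 58 + 6 + 24 + 28 + 10 = 126
RR6 = 64 / 126 = 0.5079
Difference = 50.79 − 34.41 = 16.38 percentage points

16.4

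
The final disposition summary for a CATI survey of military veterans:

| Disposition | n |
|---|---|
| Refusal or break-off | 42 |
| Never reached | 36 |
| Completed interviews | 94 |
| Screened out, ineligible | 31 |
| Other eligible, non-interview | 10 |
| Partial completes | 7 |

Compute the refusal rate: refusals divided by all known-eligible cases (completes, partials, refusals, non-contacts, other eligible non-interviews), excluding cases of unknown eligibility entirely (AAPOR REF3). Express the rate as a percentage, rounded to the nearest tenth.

Numerator → 42
Base → 94 + 7 + 42 + 36 + 10 = 189
REF3 = 42 / 189 = 0.2222

22.2%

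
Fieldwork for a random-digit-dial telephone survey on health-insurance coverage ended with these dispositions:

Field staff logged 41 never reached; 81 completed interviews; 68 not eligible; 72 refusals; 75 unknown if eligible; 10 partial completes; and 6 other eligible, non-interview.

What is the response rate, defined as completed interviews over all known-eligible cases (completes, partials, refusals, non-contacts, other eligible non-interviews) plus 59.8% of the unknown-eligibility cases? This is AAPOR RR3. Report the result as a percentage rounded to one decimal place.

31.8%

Top: 81
Determined eligible: 81 + 10 + 72 + 41 + 6 = 210
Estimated eligible among unknowns: 0.5980 × 75 = 44.85
Denom: 210 + 44.85 = 254.85
RR3 = 81 / 254.85 = 0.3178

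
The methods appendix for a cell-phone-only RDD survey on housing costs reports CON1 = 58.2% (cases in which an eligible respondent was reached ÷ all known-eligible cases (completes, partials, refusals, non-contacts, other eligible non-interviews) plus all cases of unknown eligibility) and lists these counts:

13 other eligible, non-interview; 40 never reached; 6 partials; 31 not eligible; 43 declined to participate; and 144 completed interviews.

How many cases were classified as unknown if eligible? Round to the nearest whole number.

Top = 144 + 6 + 43 + 13 = 206
CON1 = 206 / D = 0.582
D = 206 / 0.582 = 354.0
Other denominator terms total 246
unknown if eligible = 354.0 − 246 ≈ 108

108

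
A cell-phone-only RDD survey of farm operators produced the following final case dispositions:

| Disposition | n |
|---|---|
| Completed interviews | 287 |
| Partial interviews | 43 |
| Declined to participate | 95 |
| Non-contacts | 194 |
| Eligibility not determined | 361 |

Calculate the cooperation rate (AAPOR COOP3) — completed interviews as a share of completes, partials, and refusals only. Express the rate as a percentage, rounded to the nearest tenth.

Numerator → 287
Denom → 287 + 43 + 95 = 425
COOP3 = 287 / 425 = 0.6753

67.5%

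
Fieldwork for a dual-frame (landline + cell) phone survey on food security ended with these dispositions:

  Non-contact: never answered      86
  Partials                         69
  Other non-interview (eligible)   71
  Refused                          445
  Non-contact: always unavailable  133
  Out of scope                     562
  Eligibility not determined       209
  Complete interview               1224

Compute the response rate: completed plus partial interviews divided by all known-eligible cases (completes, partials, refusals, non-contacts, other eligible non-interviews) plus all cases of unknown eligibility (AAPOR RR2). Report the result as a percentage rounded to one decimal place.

57.8%

No contact after all attempts = 86 + 133 = 219
Num → 1224 + 69 = 1293
Base → 1224 + 69 + 445 + 219 + 71 + 209 = 2237
RR2 = 1293 / 2237 = 0.5780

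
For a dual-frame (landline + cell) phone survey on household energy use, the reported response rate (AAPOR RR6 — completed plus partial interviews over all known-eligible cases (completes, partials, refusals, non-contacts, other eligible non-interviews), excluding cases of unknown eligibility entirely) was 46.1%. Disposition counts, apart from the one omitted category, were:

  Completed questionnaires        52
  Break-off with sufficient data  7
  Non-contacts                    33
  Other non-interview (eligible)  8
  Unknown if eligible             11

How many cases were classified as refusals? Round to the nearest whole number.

28

Numerator → 52 + 7 = 59
RR6 = 59 / D = 0.461
D = 59 / 0.461 = 128.0
Remaining denominator categories sum to 100
refusals = 128.0 − 100 ≈ 28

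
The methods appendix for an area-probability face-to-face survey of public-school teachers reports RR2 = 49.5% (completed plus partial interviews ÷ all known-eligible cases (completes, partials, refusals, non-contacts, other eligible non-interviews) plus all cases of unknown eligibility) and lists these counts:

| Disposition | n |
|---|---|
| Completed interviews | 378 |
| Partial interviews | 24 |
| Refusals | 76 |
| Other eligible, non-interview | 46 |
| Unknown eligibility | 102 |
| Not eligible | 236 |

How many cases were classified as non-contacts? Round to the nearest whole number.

Numerator → 378 + 24 = 402
RR2 = 402 / D = 0.495
D = 402 / 0.495 = 812.1
Rest of base = 626
non-contacts = 812.1 − 626 ≈ 186

186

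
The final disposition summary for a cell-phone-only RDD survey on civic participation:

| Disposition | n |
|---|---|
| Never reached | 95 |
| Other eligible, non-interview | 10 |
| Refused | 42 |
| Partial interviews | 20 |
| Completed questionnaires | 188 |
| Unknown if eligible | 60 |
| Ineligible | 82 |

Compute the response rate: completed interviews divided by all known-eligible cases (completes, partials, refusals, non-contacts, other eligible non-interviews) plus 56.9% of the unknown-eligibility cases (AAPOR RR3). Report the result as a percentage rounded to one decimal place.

Numerator: 188
Known eligible: 188 + 20 + 42 + 95 + 10 = 355
e × U: 0.5690 × 60 = 34.14
Denominator: 355 + 34.14 = 389.14
RR3 = 188 / 389.14 = 0.4831

48.3%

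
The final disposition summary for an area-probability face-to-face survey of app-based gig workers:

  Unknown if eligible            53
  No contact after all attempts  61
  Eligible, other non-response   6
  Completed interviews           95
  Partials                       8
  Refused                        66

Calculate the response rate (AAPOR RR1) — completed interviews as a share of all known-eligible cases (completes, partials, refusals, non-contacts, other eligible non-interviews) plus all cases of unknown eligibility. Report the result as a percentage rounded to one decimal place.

32.9%

Num → 95
Denom → 95 + 8 + 66 + 61 + 6 + 53 = 289
RR1 = 95 / 289 = 0.3287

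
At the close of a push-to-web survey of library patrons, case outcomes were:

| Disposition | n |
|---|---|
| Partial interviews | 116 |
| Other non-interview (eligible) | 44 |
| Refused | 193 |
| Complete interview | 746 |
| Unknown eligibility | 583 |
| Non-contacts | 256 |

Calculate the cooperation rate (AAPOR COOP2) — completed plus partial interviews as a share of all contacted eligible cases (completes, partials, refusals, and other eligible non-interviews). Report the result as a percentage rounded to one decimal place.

Num = 746 + 116 = 862
Denominator = 746 + 116 + 193 + 44 = 1099
COOP2 = 862 / 1099 = 0.7843

78.4%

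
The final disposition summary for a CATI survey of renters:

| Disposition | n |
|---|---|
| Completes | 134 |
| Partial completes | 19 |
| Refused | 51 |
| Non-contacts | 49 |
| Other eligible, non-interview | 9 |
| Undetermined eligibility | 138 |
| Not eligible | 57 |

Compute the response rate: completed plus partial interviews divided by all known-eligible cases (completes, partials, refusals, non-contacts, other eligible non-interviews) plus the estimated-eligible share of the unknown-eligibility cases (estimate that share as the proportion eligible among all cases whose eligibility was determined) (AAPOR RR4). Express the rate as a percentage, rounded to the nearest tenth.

40.8%

Top → 134 + 19 = 153
Known eligible → 134 + 19 + 51 + 49 + 9 = 262
e = 262 / (262 + 57) = 262 / 319 = 0.8213
e × U → 0.8213 × 138 = 113.34
Denom → 262 + 113.34 = 375.34
RR4 = 153 / 375.34 = 0.4076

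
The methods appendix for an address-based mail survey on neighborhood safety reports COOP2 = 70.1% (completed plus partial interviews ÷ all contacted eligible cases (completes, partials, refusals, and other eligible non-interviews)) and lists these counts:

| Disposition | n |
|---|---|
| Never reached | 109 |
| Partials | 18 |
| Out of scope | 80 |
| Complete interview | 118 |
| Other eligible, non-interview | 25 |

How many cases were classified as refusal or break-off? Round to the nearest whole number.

Num = 118 + 18 = 136
COOP2 = 136 / D = 0.701
D = 136 / 0.701 = 194.0
Rest of base = 161
refusal or break-off = 194.0 − 161 ≈ 33

33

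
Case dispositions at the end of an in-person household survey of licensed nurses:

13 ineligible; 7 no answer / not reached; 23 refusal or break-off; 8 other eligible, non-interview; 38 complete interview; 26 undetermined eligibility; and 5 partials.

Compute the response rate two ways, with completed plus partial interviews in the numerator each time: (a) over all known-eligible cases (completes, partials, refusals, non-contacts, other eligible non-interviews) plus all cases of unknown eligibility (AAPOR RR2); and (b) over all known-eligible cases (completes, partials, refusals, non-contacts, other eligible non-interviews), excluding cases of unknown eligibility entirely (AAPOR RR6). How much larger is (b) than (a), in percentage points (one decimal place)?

12.9

Num: 38 + 5 = 43
Denom: 38 + 5 + 23 + 7 + 8 + 26 = 107
RR2 = 43 / 107 = 0.4019
Denom: 38 + 5 + 23 + 7 + 8 = 81
RR6 = 43 / 81 = 0.5309
Difference = 53.09 − 40.19 = 12.90 percentage points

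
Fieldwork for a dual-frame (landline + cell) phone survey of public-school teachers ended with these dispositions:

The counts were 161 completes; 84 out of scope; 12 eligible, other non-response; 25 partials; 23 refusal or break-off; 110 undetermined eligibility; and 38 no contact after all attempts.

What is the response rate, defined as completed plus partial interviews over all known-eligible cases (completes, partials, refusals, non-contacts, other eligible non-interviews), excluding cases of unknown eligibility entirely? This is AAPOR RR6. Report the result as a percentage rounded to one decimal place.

71.8%

Num: 161 + 25 = 186
Denominator: 161 + 25 + 23 + 38 + 12 = 259
RR6 = 186 / 259 = 0.7181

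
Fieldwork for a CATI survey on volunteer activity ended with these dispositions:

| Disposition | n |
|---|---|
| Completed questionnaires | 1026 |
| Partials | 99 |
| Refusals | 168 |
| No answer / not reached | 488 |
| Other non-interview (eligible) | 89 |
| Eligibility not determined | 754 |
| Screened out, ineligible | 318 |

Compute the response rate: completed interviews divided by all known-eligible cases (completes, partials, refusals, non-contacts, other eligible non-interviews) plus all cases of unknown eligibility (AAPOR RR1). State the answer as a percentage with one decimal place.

39.1%

Numerator → 1026
Denom → 1026 + 99 + 168 + 488 + 89 + 754 = 2624
RR1 = 1026 / 2624 = 0.3910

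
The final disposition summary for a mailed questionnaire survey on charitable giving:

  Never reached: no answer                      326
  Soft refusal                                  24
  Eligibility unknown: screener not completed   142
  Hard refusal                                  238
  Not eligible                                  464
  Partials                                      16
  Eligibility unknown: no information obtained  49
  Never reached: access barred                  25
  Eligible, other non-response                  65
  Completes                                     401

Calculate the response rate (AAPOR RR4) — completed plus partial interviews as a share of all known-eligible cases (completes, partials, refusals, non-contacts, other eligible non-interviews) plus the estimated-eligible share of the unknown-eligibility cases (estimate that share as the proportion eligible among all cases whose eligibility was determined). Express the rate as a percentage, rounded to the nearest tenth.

33.9%

Refusals = 238 + 24 = 262
No answer / not reached = 326 + 25 = 351
Undetermined eligibility = 142 + 49 = 191
Num → 401 + 16 = 417
Determined eligible → 401 + 16 + 262 + 351 + 65 = 1095
e = 1095 / (1095 + 464) = 1095 / 1559 = 0.7024
Estimated eligible among unknowns → 0.7024 × 191 = 134.16
Denominator → 1095 + 134.16 = 1229.16
RR4 = 417 / 1229.16 = 0.3393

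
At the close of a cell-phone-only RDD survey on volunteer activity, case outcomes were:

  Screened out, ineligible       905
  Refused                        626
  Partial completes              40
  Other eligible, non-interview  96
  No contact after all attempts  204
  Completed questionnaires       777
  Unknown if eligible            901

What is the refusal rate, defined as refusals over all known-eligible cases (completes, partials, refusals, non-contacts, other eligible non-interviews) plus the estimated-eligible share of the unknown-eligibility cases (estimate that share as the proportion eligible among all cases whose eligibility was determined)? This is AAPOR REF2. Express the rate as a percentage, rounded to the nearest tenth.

Top = 626
Determined eligible = 777 + 40 + 626 + 204 + 96 = 1743
e = 1743 / (1743 + 905) = 1743 / 2648 = 0.6582
Eligible share of unknowns = 0.6582 × 901 = 593.04
Denom = 1743 + 593.04 = 2336.04
REF2 = 626 / 2336.04 = 0.2680

26.8%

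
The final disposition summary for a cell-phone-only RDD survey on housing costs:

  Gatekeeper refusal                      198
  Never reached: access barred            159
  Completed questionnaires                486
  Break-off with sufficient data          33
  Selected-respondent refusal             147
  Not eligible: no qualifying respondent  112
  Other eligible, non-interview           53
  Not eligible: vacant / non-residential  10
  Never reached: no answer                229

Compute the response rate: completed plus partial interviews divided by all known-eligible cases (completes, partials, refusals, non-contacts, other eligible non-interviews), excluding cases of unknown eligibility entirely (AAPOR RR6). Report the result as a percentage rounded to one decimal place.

Refusal or break-off = 198 + 147 = 345
No contact after all attempts = 229 + 159 = 388
Not eligible = 112 + 10 = 122
Num = 486 + 33 = 519
Base = 486 + 33 + 345 + 388 + 53 = 1305
RR6 = 519 / 1305 = 0.3977

39.8%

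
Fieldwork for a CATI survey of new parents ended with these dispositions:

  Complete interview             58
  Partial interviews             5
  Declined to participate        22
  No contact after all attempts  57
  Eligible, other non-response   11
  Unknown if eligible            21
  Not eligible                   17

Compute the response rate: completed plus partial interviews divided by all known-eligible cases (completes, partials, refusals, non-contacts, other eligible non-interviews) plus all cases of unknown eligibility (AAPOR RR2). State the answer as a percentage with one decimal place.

Numerator → 58 + 5 = 63
Base → 58 + 5 + 22 + 57 + 11 + 21 = 174
RR2 = 63 / 174 = 0.3621

36.2%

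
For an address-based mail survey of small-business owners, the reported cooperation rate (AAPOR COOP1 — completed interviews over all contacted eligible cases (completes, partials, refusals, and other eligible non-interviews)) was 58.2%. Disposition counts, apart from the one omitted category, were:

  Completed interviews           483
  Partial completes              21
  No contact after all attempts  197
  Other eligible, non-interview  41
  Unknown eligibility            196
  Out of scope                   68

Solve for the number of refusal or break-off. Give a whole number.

COOP1 = 483 / D = 0.582
D = 483 / 0.582 = 829.9
Rest of base = 545
refusal or break-off = 829.9 − 545 ≈ 285

285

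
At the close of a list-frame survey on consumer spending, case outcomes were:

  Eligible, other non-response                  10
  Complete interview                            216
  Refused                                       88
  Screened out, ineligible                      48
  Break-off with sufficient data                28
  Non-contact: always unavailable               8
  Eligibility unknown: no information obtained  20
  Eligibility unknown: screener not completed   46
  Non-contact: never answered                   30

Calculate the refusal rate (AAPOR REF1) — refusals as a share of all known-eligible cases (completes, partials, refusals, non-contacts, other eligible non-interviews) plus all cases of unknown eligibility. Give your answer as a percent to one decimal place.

Non-contacts = 30 + 8 = 38
Eligibility not determined = 46 + 20 = 66
Top = 88
Denom = 216 + 28 + 88 + 38 + 10 + 66 = 446
REF1 = 88 / 446 = 0.1973

19.7%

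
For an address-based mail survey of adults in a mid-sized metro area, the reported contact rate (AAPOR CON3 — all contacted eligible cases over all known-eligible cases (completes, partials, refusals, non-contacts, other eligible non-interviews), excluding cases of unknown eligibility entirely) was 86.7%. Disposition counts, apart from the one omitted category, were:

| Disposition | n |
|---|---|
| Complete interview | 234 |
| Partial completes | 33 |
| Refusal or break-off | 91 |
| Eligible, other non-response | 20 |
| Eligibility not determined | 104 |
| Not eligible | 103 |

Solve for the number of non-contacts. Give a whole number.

58

Top → 234 + 33 + 91 + 20 = 378
CON3 = 378 / D = 0.867
D = 378 / 0.867 = 436.0
Other denominator terms total 378
non-contacts = 436.0 − 378 ≈ 58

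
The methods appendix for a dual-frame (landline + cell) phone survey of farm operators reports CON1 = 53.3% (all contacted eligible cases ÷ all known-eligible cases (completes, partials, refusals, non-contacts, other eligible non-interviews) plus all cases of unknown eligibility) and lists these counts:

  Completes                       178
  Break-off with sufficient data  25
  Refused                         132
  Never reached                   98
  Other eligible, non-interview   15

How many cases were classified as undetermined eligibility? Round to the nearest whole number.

Num = 178 + 25 + 132 + 15 = 350
CON1 = 350 / D = 0.533
D = 350 / 0.533 = 656.7
Remaining denominator categories sum to 448
undetermined eligibility = 656.7 − 448 ≈ 209

209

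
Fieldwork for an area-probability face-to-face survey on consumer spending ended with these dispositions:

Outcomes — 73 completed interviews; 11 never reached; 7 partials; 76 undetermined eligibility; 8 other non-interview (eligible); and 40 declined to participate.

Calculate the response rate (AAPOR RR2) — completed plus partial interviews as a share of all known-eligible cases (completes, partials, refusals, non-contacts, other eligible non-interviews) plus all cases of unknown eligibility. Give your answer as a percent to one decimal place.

37.2%

Top = 73 + 7 = 80
Denom = 73 + 7 + 40 + 11 + 8 + 76 = 215
RR2 = 80 / 215 = 0.3721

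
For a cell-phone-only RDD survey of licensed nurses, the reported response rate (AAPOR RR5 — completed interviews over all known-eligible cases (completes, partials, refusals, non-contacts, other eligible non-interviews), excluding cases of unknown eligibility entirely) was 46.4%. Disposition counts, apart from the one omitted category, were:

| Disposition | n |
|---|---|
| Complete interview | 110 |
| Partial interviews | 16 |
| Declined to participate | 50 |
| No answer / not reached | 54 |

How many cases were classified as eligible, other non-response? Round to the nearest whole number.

RR5 = 110 / D = 0.464
D = 110 / 0.464 = 237.1
Rest of base = 230
eligible, other non-response = 237.1 − 230 ≈ 7

7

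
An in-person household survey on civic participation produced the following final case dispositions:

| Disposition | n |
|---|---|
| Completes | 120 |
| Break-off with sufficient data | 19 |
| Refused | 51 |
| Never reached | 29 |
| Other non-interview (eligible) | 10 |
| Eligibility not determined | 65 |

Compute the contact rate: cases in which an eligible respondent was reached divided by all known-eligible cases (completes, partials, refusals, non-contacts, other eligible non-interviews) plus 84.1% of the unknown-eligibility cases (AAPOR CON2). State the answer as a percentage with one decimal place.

Numerator → 120 + 19 + 51 + 10 = 200
Known eligible → 120 + 19 + 51 + 29 + 10 = 229
e × U → 0.8410 × 65 = 54.66
Denom → 229 + 54.66 = 283.66
CON2 = 200 / 283.66 = 0.7051

70.5%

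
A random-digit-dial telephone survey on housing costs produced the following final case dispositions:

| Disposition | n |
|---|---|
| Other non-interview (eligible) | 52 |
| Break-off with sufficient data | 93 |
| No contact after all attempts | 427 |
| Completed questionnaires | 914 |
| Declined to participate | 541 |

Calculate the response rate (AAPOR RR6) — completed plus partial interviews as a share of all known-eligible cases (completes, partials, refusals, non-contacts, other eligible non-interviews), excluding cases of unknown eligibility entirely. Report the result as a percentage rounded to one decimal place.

49.7%

Numerator → 914 + 93 = 1007
Denom → 914 + 93 + 541 + 427 + 52 = 2027
RR6 = 1007 / 2027 = 0.4968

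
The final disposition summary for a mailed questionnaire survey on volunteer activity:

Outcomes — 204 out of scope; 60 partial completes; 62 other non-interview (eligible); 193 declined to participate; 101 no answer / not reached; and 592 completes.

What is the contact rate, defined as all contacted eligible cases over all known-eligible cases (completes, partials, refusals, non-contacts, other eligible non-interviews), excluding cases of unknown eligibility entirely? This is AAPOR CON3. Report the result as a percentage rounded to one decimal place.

Num: 592 + 60 + 193 + 62 = 907
Base: 592 + 60 + 193 + 101 + 62 = 1008
CON3 = 907 / 1008 = 0.8998

90.0%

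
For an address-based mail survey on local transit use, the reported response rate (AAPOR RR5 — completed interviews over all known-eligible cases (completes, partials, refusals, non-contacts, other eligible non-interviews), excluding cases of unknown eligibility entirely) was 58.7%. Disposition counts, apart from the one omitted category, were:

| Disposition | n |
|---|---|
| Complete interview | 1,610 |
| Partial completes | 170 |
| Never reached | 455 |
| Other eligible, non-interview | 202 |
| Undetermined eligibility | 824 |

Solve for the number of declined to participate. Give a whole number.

306

RR5 = 1610 / D = 0.587
D = 1610 / 0.587 = 2742.8
Remaining denominator categories sum to 2437
declined to participate = 2742.8 − 2437 ≈ 306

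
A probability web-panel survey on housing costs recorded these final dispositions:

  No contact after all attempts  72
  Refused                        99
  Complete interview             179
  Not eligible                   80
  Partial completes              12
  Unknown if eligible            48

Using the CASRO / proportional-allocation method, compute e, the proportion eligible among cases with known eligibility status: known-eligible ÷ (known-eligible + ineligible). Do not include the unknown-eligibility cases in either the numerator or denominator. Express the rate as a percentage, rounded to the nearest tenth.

Known eligible: 179 + 12 + 99 + 72 = 362
e = 362 / (362 + 80) = 362 / 442 = 0.8190

81.9%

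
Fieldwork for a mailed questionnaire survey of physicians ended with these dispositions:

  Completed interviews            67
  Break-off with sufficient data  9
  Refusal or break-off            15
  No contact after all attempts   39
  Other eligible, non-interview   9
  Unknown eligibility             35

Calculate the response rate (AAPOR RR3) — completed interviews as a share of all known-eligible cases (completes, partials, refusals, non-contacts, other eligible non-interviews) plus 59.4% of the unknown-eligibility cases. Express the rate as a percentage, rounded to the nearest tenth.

Numerator: 67
Determined eligible: 67 + 9 + 15 + 39 + 9 = 139
Eligible share of unknowns: 0.5940 × 35 = 20.79
Denominator: 139 + 20.79 = 159.79
RR3 = 67 / 159.79 = 0.4193

41.9%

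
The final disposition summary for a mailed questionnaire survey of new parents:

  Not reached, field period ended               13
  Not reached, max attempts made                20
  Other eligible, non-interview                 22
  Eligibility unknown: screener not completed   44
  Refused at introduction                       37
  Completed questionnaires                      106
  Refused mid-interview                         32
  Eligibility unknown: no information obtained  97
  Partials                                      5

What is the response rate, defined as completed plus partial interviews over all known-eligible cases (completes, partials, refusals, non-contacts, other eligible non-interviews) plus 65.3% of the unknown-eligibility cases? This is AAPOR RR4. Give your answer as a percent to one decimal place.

33.9%

Refusal or break-off = 37 + 32 = 69
No contact after all attempts = 13 + 20 = 33
Undetermined eligibility = 44 + 97 = 141
Top: 106 + 5 = 111
Determined eligible: 106 + 5 + 69 + 33 + 22 = 235
Eligible share of unknowns: 0.6530 × 141 = 92.07
Denominator: 235 + 92.07 = 327.07
RR4 = 111 / 327.07 = 0.3394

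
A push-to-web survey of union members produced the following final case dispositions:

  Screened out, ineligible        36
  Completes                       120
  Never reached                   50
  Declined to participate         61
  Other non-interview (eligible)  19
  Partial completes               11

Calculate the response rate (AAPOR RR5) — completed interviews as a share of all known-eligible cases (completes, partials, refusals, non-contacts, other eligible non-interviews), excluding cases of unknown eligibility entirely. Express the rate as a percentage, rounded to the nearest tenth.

Num: 120
Denom: 120 + 11 + 61 + 50 + 19 = 261
RR5 = 120 / 261 = 0.4598

46.0%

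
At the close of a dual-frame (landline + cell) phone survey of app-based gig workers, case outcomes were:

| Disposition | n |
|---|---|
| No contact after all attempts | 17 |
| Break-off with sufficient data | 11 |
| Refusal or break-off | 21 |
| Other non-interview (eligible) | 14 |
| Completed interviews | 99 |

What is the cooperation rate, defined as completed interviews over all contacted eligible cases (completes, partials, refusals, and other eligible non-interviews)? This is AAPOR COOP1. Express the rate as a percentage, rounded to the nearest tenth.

Numerator → 99
Denominator → 99 + 11 + 21 + 14 = 145
COOP1 = 99 / 145 = 0.6828

68.3%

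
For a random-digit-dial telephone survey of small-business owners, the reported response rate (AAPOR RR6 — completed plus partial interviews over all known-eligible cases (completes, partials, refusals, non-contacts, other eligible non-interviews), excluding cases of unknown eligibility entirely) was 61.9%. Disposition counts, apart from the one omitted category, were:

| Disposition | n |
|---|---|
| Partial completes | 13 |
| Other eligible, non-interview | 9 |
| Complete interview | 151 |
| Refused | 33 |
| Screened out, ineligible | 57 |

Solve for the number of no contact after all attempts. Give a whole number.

Top → 151 + 13 = 164
RR6 = 164 / D = 0.619
D = 164 / 0.619 = 264.9
Remaining denominator categories sum to 206
no contact after all attempts = 264.9 − 206 ≈ 59

59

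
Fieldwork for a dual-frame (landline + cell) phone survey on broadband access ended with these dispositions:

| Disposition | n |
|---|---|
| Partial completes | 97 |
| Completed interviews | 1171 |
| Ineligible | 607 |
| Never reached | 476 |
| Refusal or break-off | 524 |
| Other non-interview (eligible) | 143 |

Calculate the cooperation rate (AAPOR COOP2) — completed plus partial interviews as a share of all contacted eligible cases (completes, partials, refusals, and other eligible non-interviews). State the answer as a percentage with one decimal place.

65.5%

Numerator: 1171 + 97 = 1268
Denominator: 1171 + 97 + 524 + 143 = 1935
COOP2 = 1268 / 1935 = 0.6553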